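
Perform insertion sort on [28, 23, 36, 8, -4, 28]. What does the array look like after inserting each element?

First element 28 is already 'sorted'
Insert 23: shifted 1 elements -> [23, 28, 36, 8, -4, 28]
Insert 36: shifted 0 elements -> [23, 28, 36, 8, -4, 28]
Insert 8: shifted 3 elements -> [8, 23, 28, 36, -4, 28]
Insert -4: shifted 4 elements -> [-4, 8, 23, 28, 36, 28]
Insert 28: shifted 1 elements -> [-4, 8, 23, 28, 28, 36]


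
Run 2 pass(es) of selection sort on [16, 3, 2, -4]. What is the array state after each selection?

Pass 1: Select minimum -4 at index 3, swap -> [-4, 3, 2, 16]
Pass 2: Select minimum 2 at index 2, swap -> [-4, 2, 3, 16]


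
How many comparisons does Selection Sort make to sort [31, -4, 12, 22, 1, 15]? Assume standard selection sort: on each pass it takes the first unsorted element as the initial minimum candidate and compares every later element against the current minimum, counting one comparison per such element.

Pass 1: scan indices 1..5 for the minimum = 5 comparison(s); min is -4, place at index 0 -> [-4, 31, 12, 22, 1, 15]
Pass 2: scan indices 2..5 for the minimum = 4 comparison(s); min is 1, place at index 1 -> [-4, 1, 12, 22, 31, 15]
Pass 3: scan indices 3..5 for the minimum = 3 comparison(s); min is 12, place at index 2 -> [-4, 1, 12, 22, 31, 15]
Pass 4: scan indices 4..5 for the minimum = 2 comparison(s); min is 15, place at index 3 -> [-4, 1, 12, 15, 31, 22]
Pass 5: scan indices 5..5 for the minimum = 1 comparison(s); min is 22, place at index 4 -> [-4, 1, 12, 15, 22, 31]
Selection sort always scans the whole unsorted suffix, so the count is (n-1) + (n-2) + ... + 1 = n(n-1)/2 = 6*5/2 = 15 regardless of the input order.
Total comparisons: 5 + 4 + 3 + 2 + 1 = 15


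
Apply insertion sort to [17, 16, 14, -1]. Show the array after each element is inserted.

First element 17 is already 'sorted'
Insert 16: shifted 1 elements -> [16, 17, 14, -1]
Insert 14: shifted 2 elements -> [14, 16, 17, -1]
Insert -1: shifted 3 elements -> [-1, 14, 16, 17]


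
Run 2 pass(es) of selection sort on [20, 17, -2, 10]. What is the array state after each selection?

Pass 1: Select minimum -2 at index 2, swap -> [-2, 17, 20, 10]
Pass 2: Select minimum 10 at index 3, swap -> [-2, 10, 20, 17]


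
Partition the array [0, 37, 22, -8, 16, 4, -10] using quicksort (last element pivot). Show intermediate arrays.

Partition 1: pivot=-10 at index 0 -> [-10, 37, 22, -8, 16, 4, 0]
Partition 2: pivot=0 at index 2 -> [-10, -8, 0, 37, 16, 4, 22]
Partition 3: pivot=22 at index 5 -> [-10, -8, 0, 16, 4, 22, 37]
Partition 4: pivot=4 at index 3 -> [-10, -8, 0, 4, 16, 22, 37]


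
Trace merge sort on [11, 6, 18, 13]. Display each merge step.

Divide and conquer:
  Merge [11] + [6] -> [6, 11]
  Merge [18] + [13] -> [13, 18]
  Merge [6, 11] + [13, 18] -> [6, 11, 13, 18]


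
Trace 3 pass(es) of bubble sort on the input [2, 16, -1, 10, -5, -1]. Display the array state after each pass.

After pass 1: [2, -1, 10, -5, -1, 16] (4 swaps)
After pass 2: [-1, 2, -5, -1, 10, 16] (3 swaps)
After pass 3: [-1, -5, -1, 2, 10, 16] (2 swaps)
Total swaps: 9


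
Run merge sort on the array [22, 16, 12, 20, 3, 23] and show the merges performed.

Divide and conquer:
  Merge [16] + [12] -> [12, 16]
  Merge [22] + [12, 16] -> [12, 16, 22]
  Merge [3] + [23] -> [3, 23]
  Merge [20] + [3, 23] -> [3, 20, 23]
  Merge [12, 16, 22] + [3, 20, 23] -> [3, 12, 16, 20, 22, 23]


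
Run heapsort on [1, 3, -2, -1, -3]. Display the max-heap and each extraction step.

Build heap: [3, 1, -2, -1, -3]
Extract 3: [1, -1, -2, -3, 3]
Extract 1: [-1, -3, -2, 1, 3]
Extract -1: [-2, -3, -1, 1, 3]
Extract -2: [-3, -2, -1, 1, 3]


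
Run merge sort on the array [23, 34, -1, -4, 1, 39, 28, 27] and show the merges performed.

Divide and conquer:
  Merge [23] + [34] -> [23, 34]
  Merge [-1] + [-4] -> [-4, -1]
  Merge [23, 34] + [-4, -1] -> [-4, -1, 23, 34]
  Merge [1] + [39] -> [1, 39]
  Merge [28] + [27] -> [27, 28]
  Merge [1, 39] + [27, 28] -> [1, 27, 28, 39]
  Merge [-4, -1, 23, 34] + [1, 27, 28, 39] -> [-4, -1, 1, 23, 27, 28, 34, 39]


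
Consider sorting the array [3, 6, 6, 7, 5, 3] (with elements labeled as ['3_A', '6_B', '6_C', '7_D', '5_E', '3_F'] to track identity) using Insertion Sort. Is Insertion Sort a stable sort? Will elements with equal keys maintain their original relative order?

Trace Insertion Sort on the labeled array (the key is the number; the letter only tracks identity):
  Insert 6_B at index 1: [3_A, 6_B, 6_C, 7_D, 5_E, 3_F]
  Insert 6_C at index 2: [3_A, 6_B, 6_C, 7_D, 5_E, 3_F]
  Insert 7_D at index 3: [3_A, 6_B, 6_C, 7_D, 5_E, 3_F]
  Insert 5_E at index 1: [3_A, 5_E, 6_B, 6_C, 7_D, 3_F]
  Insert 3_F at index 1: [3_A, 3_F, 5_E, 6_B, 6_C, 7_D]
Final order: [3_A, 3_F, 5_E, 6_B, 6_C, 7_D]
Equal keys:
  value 3: originally 3_A, 3_F; after sorting 3_A, 3_F -> order preserved
  value 6: originally 6_B, 6_C; after sorting 6_B, 6_C -> order preserved
All equal keys kept their original relative order. Insertion Sort is stable: elements are shifted only while they are strictly greater than the key, so a key is inserted after any equal elements already placed.
Answer: Stable


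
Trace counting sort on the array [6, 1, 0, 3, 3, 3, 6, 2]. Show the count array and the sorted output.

Count array: [1, 1, 1, 3, 0, 0, 2]
(count[i] = number of elements equal to i)
Cumulative count: [1, 2, 3, 6, 6, 6, 8]
Sorted: [0, 1, 2, 3, 3, 3, 6, 6]


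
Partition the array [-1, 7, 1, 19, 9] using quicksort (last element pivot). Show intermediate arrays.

Partition 1: pivot=9 at index 3 -> [-1, 7, 1, 9, 19]
Partition 2: pivot=1 at index 1 -> [-1, 1, 7, 9, 19]


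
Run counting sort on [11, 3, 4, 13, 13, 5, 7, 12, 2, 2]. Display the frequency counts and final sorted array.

Count array: [0, 0, 2, 1, 1, 1, 0, 1, 0, 0, 0, 1, 1, 2]
(count[i] = number of elements equal to i)
Cumulative count: [0, 0, 2, 3, 4, 5, 5, 6, 6, 6, 6, 7, 8, 10]
Sorted: [2, 2, 3, 4, 5, 7, 11, 12, 13, 13]


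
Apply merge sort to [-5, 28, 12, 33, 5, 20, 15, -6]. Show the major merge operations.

Divide and conquer:
  Merge [-5] + [28] -> [-5, 28]
  Merge [12] + [33] -> [12, 33]
  Merge [-5, 28] + [12, 33] -> [-5, 12, 28, 33]
  Merge [5] + [20] -> [5, 20]
  Merge [15] + [-6] -> [-6, 15]
  Merge [5, 20] + [-6, 15] -> [-6, 5, 15, 20]
  Merge [-5, 12, 28, 33] + [-6, 5, 15, 20] -> [-6, -5, 5, 12, 15, 20, 28, 33]


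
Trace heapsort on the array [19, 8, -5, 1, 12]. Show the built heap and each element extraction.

Build heap: [19, 12, -5, 1, 8]
Extract 19: [12, 8, -5, 1, 19]
Extract 12: [8, 1, -5, 12, 19]
Extract 8: [1, -5, 8, 12, 19]
Extract 1: [-5, 1, 8, 12, 19]


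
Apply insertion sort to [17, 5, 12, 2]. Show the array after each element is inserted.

First element 17 is already 'sorted'
Insert 5: shifted 1 elements -> [5, 17, 12, 2]
Insert 12: shifted 1 elements -> [5, 12, 17, 2]
Insert 2: shifted 3 elements -> [2, 5, 12, 17]


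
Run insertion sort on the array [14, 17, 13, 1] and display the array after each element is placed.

First element 14 is already 'sorted'
Insert 17: shifted 0 elements -> [14, 17, 13, 1]
Insert 13: shifted 2 elements -> [13, 14, 17, 1]
Insert 1: shifted 3 elements -> [1, 13, 14, 17]


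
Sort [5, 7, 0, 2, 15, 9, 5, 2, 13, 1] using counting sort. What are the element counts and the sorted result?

Count array: [1, 1, 2, 0, 0, 2, 0, 1, 0, 1, 0, 0, 0, 1, 0, 1]
(count[i] = number of elements equal to i)
Cumulative count: [1, 2, 4, 4, 4, 6, 6, 7, 7, 8, 8, 8, 8, 9, 9, 10]
Sorted: [0, 1, 2, 2, 5, 5, 7, 9, 13, 15]


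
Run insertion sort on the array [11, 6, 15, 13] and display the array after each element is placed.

First element 11 is already 'sorted'
Insert 6: shifted 1 elements -> [6, 11, 15, 13]
Insert 15: shifted 0 elements -> [6, 11, 15, 13]
Insert 13: shifted 1 elements -> [6, 11, 13, 15]


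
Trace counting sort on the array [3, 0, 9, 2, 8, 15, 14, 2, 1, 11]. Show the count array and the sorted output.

Count array: [1, 1, 2, 1, 0, 0, 0, 0, 1, 1, 0, 1, 0, 0, 1, 1]
(count[i] = number of elements equal to i)
Cumulative count: [1, 2, 4, 5, 5, 5, 5, 5, 6, 7, 7, 8, 8, 8, 9, 10]
Sorted: [0, 1, 2, 2, 3, 8, 9, 11, 14, 15]


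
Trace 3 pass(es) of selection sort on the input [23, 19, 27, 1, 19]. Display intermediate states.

Pass 1: Select minimum 1 at index 3, swap -> [1, 19, 27, 23, 19]
Pass 2: Select minimum 19 at index 1, swap -> [1, 19, 27, 23, 19]
Pass 3: Select minimum 19 at index 4, swap -> [1, 19, 19, 23, 27]


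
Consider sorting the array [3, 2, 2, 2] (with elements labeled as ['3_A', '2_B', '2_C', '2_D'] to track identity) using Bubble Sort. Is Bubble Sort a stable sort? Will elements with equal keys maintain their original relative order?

Trace Bubble Sort on the labeled array (the key is the number; the letter only tracks identity):
  After pass 1: [2_B, 2_C, 2_D, 3_A]
  After pass 2: [2_B, 2_C, 2_D, 3_A] (no swaps, done)
Final order: [2_B, 2_C, 2_D, 3_A]
Equal keys:
  value 2: originally 2_B, 2_C, 2_D; after sorting 2_B, 2_C, 2_D -> order preserved
All equal keys kept their original relative order. Bubble Sort is stable: it only swaps adjacent elements when the left one is strictly greater, so equal keys never move past each other.
Answer: Stable


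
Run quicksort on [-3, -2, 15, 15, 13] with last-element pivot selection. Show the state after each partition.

Partition 1: pivot=13 at index 2 -> [-3, -2, 13, 15, 15]
Partition 2: pivot=-2 at index 1 -> [-3, -2, 13, 15, 15]
Partition 3: pivot=15 at index 4 -> [-3, -2, 13, 15, 15]


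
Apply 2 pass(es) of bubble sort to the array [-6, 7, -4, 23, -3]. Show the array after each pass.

After pass 1: [-6, -4, 7, -3, 23] (2 swaps)
After pass 2: [-6, -4, -3, 7, 23] (1 swaps)
Total swaps: 3


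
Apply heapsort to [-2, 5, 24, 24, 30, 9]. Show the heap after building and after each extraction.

Build heap: [30, 24, 24, -2, 5, 9]
Extract 30: [24, 9, 24, -2, 5, 30]
Extract 24: [24, 9, 5, -2, 24, 30]
Extract 24: [9, -2, 5, 24, 24, 30]
Extract 9: [5, -2, 9, 24, 24, 30]
Extract 5: [-2, 5, 9, 24, 24, 30]


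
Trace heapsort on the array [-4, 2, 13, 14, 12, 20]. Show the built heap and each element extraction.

Build heap: [20, 14, 13, 2, 12, -4]
Extract 20: [14, 12, 13, 2, -4, 20]
Extract 14: [13, 12, -4, 2, 14, 20]
Extract 13: [12, 2, -4, 13, 14, 20]
Extract 12: [2, -4, 12, 13, 14, 20]
Extract 2: [-4, 2, 12, 13, 14, 20]


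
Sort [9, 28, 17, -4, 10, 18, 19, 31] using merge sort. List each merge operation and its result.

Divide and conquer:
  Merge [9] + [28] -> [9, 28]
  Merge [17] + [-4] -> [-4, 17]
  Merge [9, 28] + [-4, 17] -> [-4, 9, 17, 28]
  Merge [10] + [18] -> [10, 18]
  Merge [19] + [31] -> [19, 31]
  Merge [10, 18] + [19, 31] -> [10, 18, 19, 31]
  Merge [-4, 9, 17, 28] + [10, 18, 19, 31] -> [-4, 9, 10, 17, 18, 19, 28, 31]


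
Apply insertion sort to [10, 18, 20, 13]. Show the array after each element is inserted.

First element 10 is already 'sorted'
Insert 18: shifted 0 elements -> [10, 18, 20, 13]
Insert 20: shifted 0 elements -> [10, 18, 20, 13]
Insert 13: shifted 2 elements -> [10, 13, 18, 20]


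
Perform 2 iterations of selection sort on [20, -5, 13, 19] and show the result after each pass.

Pass 1: Select minimum -5 at index 1, swap -> [-5, 20, 13, 19]
Pass 2: Select minimum 13 at index 2, swap -> [-5, 13, 20, 19]


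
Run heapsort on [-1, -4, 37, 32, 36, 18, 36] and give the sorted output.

Build heap: [37, 36, 36, 32, -4, 18, -1]
Extract 37: [36, 32, 36, -1, -4, 18, 37]
Extract 36: [36, 32, 18, -1, -4, 36, 37]
Extract 36: [32, -1, 18, -4, 36, 36, 37]
Extract 32: [18, -1, -4, 32, 36, 36, 37]
Extract 18: [-1, -4, 18, 32, 36, 36, 37]
Extract -1: [-4, -1, 18, 32, 36, 36, 37]


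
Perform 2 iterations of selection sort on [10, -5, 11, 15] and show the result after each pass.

Pass 1: Select minimum -5 at index 1, swap -> [-5, 10, 11, 15]
Pass 2: Select minimum 10 at index 1, swap -> [-5, 10, 11, 15]


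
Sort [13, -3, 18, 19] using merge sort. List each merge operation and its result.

Divide and conquer:
  Merge [13] + [-3] -> [-3, 13]
  Merge [18] + [19] -> [18, 19]
  Merge [-3, 13] + [18, 19] -> [-3, 13, 18, 19]


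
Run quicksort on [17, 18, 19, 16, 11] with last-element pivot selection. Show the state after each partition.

Partition 1: pivot=11 at index 0 -> [11, 18, 19, 16, 17]
Partition 2: pivot=17 at index 2 -> [11, 16, 17, 18, 19]
Partition 3: pivot=19 at index 4 -> [11, 16, 17, 18, 19]


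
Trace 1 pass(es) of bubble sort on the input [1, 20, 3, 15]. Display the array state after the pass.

After pass 1: [1, 3, 15, 20] (2 swaps)
Total swaps: 2


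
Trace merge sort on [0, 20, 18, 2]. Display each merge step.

Divide and conquer:
  Merge [0] + [20] -> [0, 20]
  Merge [18] + [2] -> [2, 18]
  Merge [0, 20] + [2, 18] -> [0, 2, 18, 20]


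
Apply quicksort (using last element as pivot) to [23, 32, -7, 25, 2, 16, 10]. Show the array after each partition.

Partition 1: pivot=10 at index 2 -> [-7, 2, 10, 25, 32, 16, 23]
Partition 2: pivot=2 at index 1 -> [-7, 2, 10, 25, 32, 16, 23]
Partition 3: pivot=23 at index 4 -> [-7, 2, 10, 16, 23, 25, 32]
Partition 4: pivot=32 at index 6 -> [-7, 2, 10, 16, 23, 25, 32]


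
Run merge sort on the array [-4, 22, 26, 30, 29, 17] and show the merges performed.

Divide and conquer:
  Merge [22] + [26] -> [22, 26]
  Merge [-4] + [22, 26] -> [-4, 22, 26]
  Merge [29] + [17] -> [17, 29]
  Merge [30] + [17, 29] -> [17, 29, 30]
  Merge [-4, 22, 26] + [17, 29, 30] -> [-4, 17, 22, 26, 29, 30]


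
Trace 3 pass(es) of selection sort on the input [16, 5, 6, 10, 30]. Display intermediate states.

Pass 1: Select minimum 5 at index 1, swap -> [5, 16, 6, 10, 30]
Pass 2: Select minimum 6 at index 2, swap -> [5, 6, 16, 10, 30]
Pass 3: Select minimum 10 at index 3, swap -> [5, 6, 10, 16, 30]


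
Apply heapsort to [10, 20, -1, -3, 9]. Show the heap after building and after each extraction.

Build heap: [20, 10, -1, -3, 9]
Extract 20: [10, 9, -1, -3, 20]
Extract 10: [9, -3, -1, 10, 20]
Extract 9: [-1, -3, 9, 10, 20]
Extract -1: [-3, -1, 9, 10, 20]


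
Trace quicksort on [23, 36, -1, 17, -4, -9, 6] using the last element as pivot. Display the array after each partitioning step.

Partition 1: pivot=6 at index 3 -> [-1, -4, -9, 6, 36, 23, 17]
Partition 2: pivot=-9 at index 0 -> [-9, -4, -1, 6, 36, 23, 17]
Partition 3: pivot=-1 at index 2 -> [-9, -4, -1, 6, 36, 23, 17]
Partition 4: pivot=17 at index 4 -> [-9, -4, -1, 6, 17, 23, 36]
Partition 5: pivot=36 at index 6 -> [-9, -4, -1, 6, 17, 23, 36]


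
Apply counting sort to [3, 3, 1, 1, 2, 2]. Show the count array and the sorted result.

Count array: [0, 2, 2, 2]
(count[i] = number of elements equal to i)
Cumulative count: [0, 2, 4, 6]
Sorted: [1, 1, 2, 2, 3, 3]


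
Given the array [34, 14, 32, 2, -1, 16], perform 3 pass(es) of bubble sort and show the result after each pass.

After pass 1: [14, 32, 2, -1, 16, 34] (5 swaps)
After pass 2: [14, 2, -1, 16, 32, 34] (3 swaps)
After pass 3: [2, -1, 14, 16, 32, 34] (2 swaps)
Total swaps: 10


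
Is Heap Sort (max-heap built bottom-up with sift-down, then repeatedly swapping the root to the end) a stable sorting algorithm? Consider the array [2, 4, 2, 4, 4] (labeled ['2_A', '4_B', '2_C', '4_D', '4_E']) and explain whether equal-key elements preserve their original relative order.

Trace Heap Sort on the labeled array (the key is the number; the letter only tracks identity):
  Build max-heap: [4_B, 4_D, 2_C, 2_A, 4_E]
  Swap root 4_B to index 4, re-heapify first 4 -> [4_E, 4_D, 2_C, 2_A, 4_B]
  Swap root 4_E to index 3, re-heapify first 3 -> [4_D, 2_A, 2_C, 4_E, 4_B]
  Swap root 4_D to index 2, re-heapify first 2 -> [2_C, 2_A, 4_D, 4_E, 4_B]
  Swap root 2_C to index 1, re-heapify first 1 -> [2_A, 2_C, 4_D, 4_E, 4_B]
Final order: [2_A, 2_C, 4_D, 4_E, 4_B]
Equal keys:
  value 2: originally 2_A, 2_C; after sorting 2_A, 2_C -> order preserved
  value 4: originally 4_B, 4_D, 4_E; after sorting 4_D, 4_E, 4_B -> order changed
Equal keys were reordered, so Heap Sort is not stable: heap construction and root-to-end swaps move elements without regard to the original order of equal keys. (One such input is enough; an unstable sort may happen to preserve order on other inputs, but it gives no guarantee.)
Answer: Not stable


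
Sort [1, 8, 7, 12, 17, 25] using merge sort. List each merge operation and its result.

Divide and conquer:
  Merge [8] + [7] -> [7, 8]
  Merge [1] + [7, 8] -> [1, 7, 8]
  Merge [17] + [25] -> [17, 25]
  Merge [12] + [17, 25] -> [12, 17, 25]
  Merge [1, 7, 8] + [12, 17, 25] -> [1, 7, 8, 12, 17, 25]


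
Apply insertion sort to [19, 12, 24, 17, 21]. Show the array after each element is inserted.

First element 19 is already 'sorted'
Insert 12: shifted 1 elements -> [12, 19, 24, 17, 21]
Insert 24: shifted 0 elements -> [12, 19, 24, 17, 21]
Insert 17: shifted 2 elements -> [12, 17, 19, 24, 21]
Insert 21: shifted 1 elements -> [12, 17, 19, 21, 24]


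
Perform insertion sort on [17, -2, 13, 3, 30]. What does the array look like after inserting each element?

First element 17 is already 'sorted'
Insert -2: shifted 1 elements -> [-2, 17, 13, 3, 30]
Insert 13: shifted 1 elements -> [-2, 13, 17, 3, 30]
Insert 3: shifted 2 elements -> [-2, 3, 13, 17, 30]
Insert 30: shifted 0 elements -> [-2, 3, 13, 17, 30]


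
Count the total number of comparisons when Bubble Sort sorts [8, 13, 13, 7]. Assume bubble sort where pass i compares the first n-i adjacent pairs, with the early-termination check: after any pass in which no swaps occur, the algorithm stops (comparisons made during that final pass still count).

Pass 1: compare adjacent pairs (0,1)..(2,3) = 3 comparison(s), 1 swap(s) -> [8, 13, 7, 13]
Pass 2: compare adjacent pairs (0,1)..(1,2) = 2 comparison(s), 1 swap(s) -> [8, 7, 13, 13]
Pass 3: compare adjacent pairs (0,1)..(0,1) = 1 comparison(s), 1 swap(s) -> [7, 8, 13, 13]
Every pass made at least one swap, so all n-1 passes run.
Total comparisons: 3 + 2 + 1 = 6


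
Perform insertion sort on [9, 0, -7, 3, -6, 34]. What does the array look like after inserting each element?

First element 9 is already 'sorted'
Insert 0: shifted 1 elements -> [0, 9, -7, 3, -6, 34]
Insert -7: shifted 2 elements -> [-7, 0, 9, 3, -6, 34]
Insert 3: shifted 1 elements -> [-7, 0, 3, 9, -6, 34]
Insert -6: shifted 3 elements -> [-7, -6, 0, 3, 9, 34]
Insert 34: shifted 0 elements -> [-7, -6, 0, 3, 9, 34]


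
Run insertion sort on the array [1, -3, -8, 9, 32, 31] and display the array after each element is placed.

First element 1 is already 'sorted'
Insert -3: shifted 1 elements -> [-3, 1, -8, 9, 32, 31]
Insert -8: shifted 2 elements -> [-8, -3, 1, 9, 32, 31]
Insert 9: shifted 0 elements -> [-8, -3, 1, 9, 32, 31]
Insert 32: shifted 0 elements -> [-8, -3, 1, 9, 32, 31]
Insert 31: shifted 1 elements -> [-8, -3, 1, 9, 31, 32]


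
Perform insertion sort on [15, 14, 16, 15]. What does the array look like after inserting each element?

First element 15 is already 'sorted'
Insert 14: shifted 1 elements -> [14, 15, 16, 15]
Insert 16: shifted 0 elements -> [14, 15, 16, 15]
Insert 15: shifted 1 elements -> [14, 15, 15, 16]


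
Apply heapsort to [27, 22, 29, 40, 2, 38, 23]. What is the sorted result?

Build heap: [40, 27, 38, 22, 2, 29, 23]
Extract 40: [38, 27, 29, 22, 2, 23, 40]
Extract 38: [29, 27, 23, 22, 2, 38, 40]
Extract 29: [27, 22, 23, 2, 29, 38, 40]
Extract 27: [23, 22, 2, 27, 29, 38, 40]
Extract 23: [22, 2, 23, 27, 29, 38, 40]
Extract 22: [2, 22, 23, 27, 29, 38, 40]


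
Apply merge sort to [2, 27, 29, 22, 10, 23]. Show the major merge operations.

Divide and conquer:
  Merge [27] + [29] -> [27, 29]
  Merge [2] + [27, 29] -> [2, 27, 29]
  Merge [10] + [23] -> [10, 23]
  Merge [22] + [10, 23] -> [10, 22, 23]
  Merge [2, 27, 29] + [10, 22, 23] -> [2, 10, 22, 23, 27, 29]


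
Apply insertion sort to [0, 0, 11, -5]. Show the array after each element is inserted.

First element 0 is already 'sorted'
Insert 0: shifted 0 elements -> [0, 0, 11, -5]
Insert 11: shifted 0 elements -> [0, 0, 11, -5]
Insert -5: shifted 3 elements -> [-5, 0, 0, 11]


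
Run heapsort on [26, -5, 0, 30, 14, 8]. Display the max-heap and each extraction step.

Build heap: [30, 26, 8, -5, 14, 0]
Extract 30: [26, 14, 8, -5, 0, 30]
Extract 26: [14, 0, 8, -5, 26, 30]
Extract 14: [8, 0, -5, 14, 26, 30]
Extract 8: [0, -5, 8, 14, 26, 30]
Extract 0: [-5, 0, 8, 14, 26, 30]


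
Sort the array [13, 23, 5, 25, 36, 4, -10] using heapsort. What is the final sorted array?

Build heap: [36, 25, 5, 13, 23, 4, -10]
Extract 36: [25, 23, 5, 13, -10, 4, 36]
Extract 25: [23, 13, 5, 4, -10, 25, 36]
Extract 23: [13, 4, 5, -10, 23, 25, 36]
Extract 13: [5, 4, -10, 13, 23, 25, 36]
Extract 5: [4, -10, 5, 13, 23, 25, 36]
Extract 4: [-10, 4, 5, 13, 23, 25, 36]


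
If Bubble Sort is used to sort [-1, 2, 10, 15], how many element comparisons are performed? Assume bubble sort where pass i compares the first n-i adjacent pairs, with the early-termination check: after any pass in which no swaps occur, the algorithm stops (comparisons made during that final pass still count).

Pass 1: compare adjacent pairs (0,1)..(2,3) = 3 comparison(s), 0 swap(s) -> [-1, 2, 10, 15]
No swaps in this pass, so bubble sort stops here.
Total comparisons: 3 = 3


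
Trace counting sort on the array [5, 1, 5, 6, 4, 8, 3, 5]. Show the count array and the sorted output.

Count array: [0, 1, 0, 1, 1, 3, 1, 0, 1]
(count[i] = number of elements equal to i)
Cumulative count: [0, 1, 1, 2, 3, 6, 7, 7, 8]
Sorted: [1, 3, 4, 5, 5, 5, 6, 8]


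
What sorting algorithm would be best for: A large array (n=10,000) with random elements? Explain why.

Best choice: Quicksort or Mergesort
Reason: Both have O(n log n) average case; quicksort has lower constant factors


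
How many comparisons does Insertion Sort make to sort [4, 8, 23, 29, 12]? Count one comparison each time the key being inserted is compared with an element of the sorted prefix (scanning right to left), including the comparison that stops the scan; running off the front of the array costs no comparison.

Insert 8: 4 <= 8 (stop) = 1 comparison(s) -> [4, 8, 23, 29, 12]
Insert 23: 8 <= 23 (stop) = 1 comparison(s) -> [4, 8, 23, 29, 12]
Insert 29: 23 <= 29 (stop) = 1 comparison(s) -> [4, 8, 23, 29, 12]
Insert 12: 29 > 12 (shift), 23 > 12 (shift), 8 <= 12 (stop) = 3 comparison(s) -> [4, 8, 12, 23, 29]
Total comparisons: 1 + 1 + 1 + 3 = 6


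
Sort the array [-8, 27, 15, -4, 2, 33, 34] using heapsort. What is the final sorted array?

Build heap: [34, 27, 33, -4, 2, -8, 15]
Extract 34: [33, 27, 15, -4, 2, -8, 34]
Extract 33: [27, 2, 15, -4, -8, 33, 34]
Extract 27: [15, 2, -8, -4, 27, 33, 34]
Extract 15: [2, -4, -8, 15, 27, 33, 34]
Extract 2: [-4, -8, 2, 15, 27, 33, 34]
Extract -4: [-8, -4, 2, 15, 27, 33, 34]


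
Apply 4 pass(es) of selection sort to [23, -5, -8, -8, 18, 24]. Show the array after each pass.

Pass 1: Select minimum -8 at index 2, swap -> [-8, -5, 23, -8, 18, 24]
Pass 2: Select minimum -8 at index 3, swap -> [-8, -8, 23, -5, 18, 24]
Pass 3: Select minimum -5 at index 3, swap -> [-8, -8, -5, 23, 18, 24]
Pass 4: Select minimum 18 at index 4, swap -> [-8, -8, -5, 18, 23, 24]


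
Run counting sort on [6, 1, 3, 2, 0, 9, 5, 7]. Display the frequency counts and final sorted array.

Count array: [1, 1, 1, 1, 0, 1, 1, 1, 0, 1]
(count[i] = number of elements equal to i)
Cumulative count: [1, 2, 3, 4, 4, 5, 6, 7, 7, 8]
Sorted: [0, 1, 2, 3, 5, 6, 7, 9]


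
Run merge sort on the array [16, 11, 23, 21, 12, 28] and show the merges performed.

Divide and conquer:
  Merge [11] + [23] -> [11, 23]
  Merge [16] + [11, 23] -> [11, 16, 23]
  Merge [12] + [28] -> [12, 28]
  Merge [21] + [12, 28] -> [12, 21, 28]
  Merge [11, 16, 23] + [12, 21, 28] -> [11, 12, 16, 21, 23, 28]


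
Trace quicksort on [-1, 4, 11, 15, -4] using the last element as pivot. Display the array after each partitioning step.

Partition 1: pivot=-4 at index 0 -> [-4, 4, 11, 15, -1]
Partition 2: pivot=-1 at index 1 -> [-4, -1, 11, 15, 4]
Partition 3: pivot=4 at index 2 -> [-4, -1, 4, 15, 11]
Partition 4: pivot=11 at index 3 -> [-4, -1, 4, 11, 15]


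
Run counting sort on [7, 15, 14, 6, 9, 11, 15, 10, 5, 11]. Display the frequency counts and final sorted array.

Count array: [0, 0, 0, 0, 0, 1, 1, 1, 0, 1, 1, 2, 0, 0, 1, 2]
(count[i] = number of elements equal to i)
Cumulative count: [0, 0, 0, 0, 0, 1, 2, 3, 3, 4, 5, 7, 7, 7, 8, 10]
Sorted: [5, 6, 7, 9, 10, 11, 11, 14, 15, 15]


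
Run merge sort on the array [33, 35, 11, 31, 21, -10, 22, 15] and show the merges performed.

Divide and conquer:
  Merge [33] + [35] -> [33, 35]
  Merge [11] + [31] -> [11, 31]
  Merge [33, 35] + [11, 31] -> [11, 31, 33, 35]
  Merge [21] + [-10] -> [-10, 21]
  Merge [22] + [15] -> [15, 22]
  Merge [-10, 21] + [15, 22] -> [-10, 15, 21, 22]
  Merge [11, 31, 33, 35] + [-10, 15, 21, 22] -> [-10, 11, 15, 21, 22, 31, 33, 35]


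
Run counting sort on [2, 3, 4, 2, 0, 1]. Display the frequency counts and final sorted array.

Count array: [1, 1, 2, 1, 1]
(count[i] = number of elements equal to i)
Cumulative count: [1, 2, 4, 5, 6]
Sorted: [0, 1, 2, 2, 3, 4]


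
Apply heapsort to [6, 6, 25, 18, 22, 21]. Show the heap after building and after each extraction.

Build heap: [25, 22, 21, 18, 6, 6]
Extract 25: [22, 18, 21, 6, 6, 25]
Extract 22: [21, 18, 6, 6, 22, 25]
Extract 21: [18, 6, 6, 21, 22, 25]
Extract 18: [6, 6, 18, 21, 22, 25]
Extract 6: [6, 6, 18, 21, 22, 25]


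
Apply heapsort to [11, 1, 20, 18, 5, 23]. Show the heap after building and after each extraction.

Build heap: [23, 18, 20, 1, 5, 11]
Extract 23: [20, 18, 11, 1, 5, 23]
Extract 20: [18, 5, 11, 1, 20, 23]
Extract 18: [11, 5, 1, 18, 20, 23]
Extract 11: [5, 1, 11, 18, 20, 23]
Extract 5: [1, 5, 11, 18, 20, 23]


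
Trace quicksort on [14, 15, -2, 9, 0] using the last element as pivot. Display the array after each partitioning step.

Partition 1: pivot=0 at index 1 -> [-2, 0, 14, 9, 15]
Partition 2: pivot=15 at index 4 -> [-2, 0, 14, 9, 15]
Partition 3: pivot=9 at index 2 -> [-2, 0, 9, 14, 15]


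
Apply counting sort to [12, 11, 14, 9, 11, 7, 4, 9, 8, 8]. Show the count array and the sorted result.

Count array: [0, 0, 0, 0, 1, 0, 0, 1, 2, 2, 0, 2, 1, 0, 1]
(count[i] = number of elements equal to i)
Cumulative count: [0, 0, 0, 0, 1, 1, 1, 2, 4, 6, 6, 8, 9, 9, 10]
Sorted: [4, 7, 8, 8, 9, 9, 11, 11, 12, 14]


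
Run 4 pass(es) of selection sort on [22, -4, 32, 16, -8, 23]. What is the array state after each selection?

Pass 1: Select minimum -8 at index 4, swap -> [-8, -4, 32, 16, 22, 23]
Pass 2: Select minimum -4 at index 1, swap -> [-8, -4, 32, 16, 22, 23]
Pass 3: Select minimum 16 at index 3, swap -> [-8, -4, 16, 32, 22, 23]
Pass 4: Select minimum 22 at index 4, swap -> [-8, -4, 16, 22, 32, 23]


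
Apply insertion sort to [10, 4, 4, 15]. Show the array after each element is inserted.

First element 10 is already 'sorted'
Insert 4: shifted 1 elements -> [4, 10, 4, 15]
Insert 4: shifted 1 elements -> [4, 4, 10, 15]
Insert 15: shifted 0 elements -> [4, 4, 10, 15]


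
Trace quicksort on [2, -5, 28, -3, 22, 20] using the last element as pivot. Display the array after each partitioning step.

Partition 1: pivot=20 at index 3 -> [2, -5, -3, 20, 22, 28]
Partition 2: pivot=-3 at index 1 -> [-5, -3, 2, 20, 22, 28]
Partition 3: pivot=28 at index 5 -> [-5, -3, 2, 20, 22, 28]


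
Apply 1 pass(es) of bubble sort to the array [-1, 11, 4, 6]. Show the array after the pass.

After pass 1: [-1, 4, 6, 11] (2 swaps)
Total swaps: 2


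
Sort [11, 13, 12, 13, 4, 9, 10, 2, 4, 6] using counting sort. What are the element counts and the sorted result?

Count array: [0, 0, 1, 0, 2, 0, 1, 0, 0, 1, 1, 1, 1, 2]
(count[i] = number of elements equal to i)
Cumulative count: [0, 0, 1, 1, 3, 3, 4, 4, 4, 5, 6, 7, 8, 10]
Sorted: [2, 4, 4, 6, 9, 10, 11, 12, 13, 13]


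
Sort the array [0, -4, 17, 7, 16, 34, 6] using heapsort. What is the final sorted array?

Build heap: [34, 16, 17, 7, -4, 0, 6]
Extract 34: [17, 16, 6, 7, -4, 0, 34]
Extract 17: [16, 7, 6, 0, -4, 17, 34]
Extract 16: [7, 0, 6, -4, 16, 17, 34]
Extract 7: [6, 0, -4, 7, 16, 17, 34]
Extract 6: [0, -4, 6, 7, 16, 17, 34]
Extract 0: [-4, 0, 6, 7, 16, 17, 34]


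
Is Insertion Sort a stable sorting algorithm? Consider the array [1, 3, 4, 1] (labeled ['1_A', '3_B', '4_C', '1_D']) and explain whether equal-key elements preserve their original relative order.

Trace Insertion Sort on the labeled array (the key is the number; the letter only tracks identity):
  Insert 3_B at index 1: [1_A, 3_B, 4_C, 1_D]
  Insert 4_C at index 2: [1_A, 3_B, 4_C, 1_D]
  Insert 1_D at index 1: [1_A, 1_D, 3_B, 4_C]
Final order: [1_A, 1_D, 3_B, 4_C]
Equal keys:
  value 1: originally 1_A, 1_D; after sorting 1_A, 1_D -> order preserved
All equal keys kept their original relative order. Insertion Sort is stable: elements are shifted only while they are strictly greater than the key, so a key is inserted after any equal elements already placed.
Answer: Stable


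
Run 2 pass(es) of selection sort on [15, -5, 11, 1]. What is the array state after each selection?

Pass 1: Select minimum -5 at index 1, swap -> [-5, 15, 11, 1]
Pass 2: Select minimum 1 at index 3, swap -> [-5, 1, 11, 15]


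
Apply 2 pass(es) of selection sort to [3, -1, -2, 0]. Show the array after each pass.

Pass 1: Select minimum -2 at index 2, swap -> [-2, -1, 3, 0]
Pass 2: Select minimum -1 at index 1, swap -> [-2, -1, 3, 0]


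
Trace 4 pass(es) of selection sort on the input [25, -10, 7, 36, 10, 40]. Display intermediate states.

Pass 1: Select minimum -10 at index 1, swap -> [-10, 25, 7, 36, 10, 40]
Pass 2: Select minimum 7 at index 2, swap -> [-10, 7, 25, 36, 10, 40]
Pass 3: Select minimum 10 at index 4, swap -> [-10, 7, 10, 36, 25, 40]
Pass 4: Select minimum 25 at index 4, swap -> [-10, 7, 10, 25, 36, 40]


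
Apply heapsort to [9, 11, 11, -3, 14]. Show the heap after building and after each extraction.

Build heap: [14, 11, 11, -3, 9]
Extract 14: [11, 9, 11, -3, 14]
Extract 11: [11, 9, -3, 11, 14]
Extract 11: [9, -3, 11, 11, 14]
Extract 9: [-3, 9, 11, 11, 14]


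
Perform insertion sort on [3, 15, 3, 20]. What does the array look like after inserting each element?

First element 3 is already 'sorted'
Insert 15: shifted 0 elements -> [3, 15, 3, 20]
Insert 3: shifted 1 elements -> [3, 3, 15, 20]
Insert 20: shifted 0 elements -> [3, 3, 15, 20]


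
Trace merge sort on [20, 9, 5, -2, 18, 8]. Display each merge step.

Divide and conquer:
  Merge [9] + [5] -> [5, 9]
  Merge [20] + [5, 9] -> [5, 9, 20]
  Merge [18] + [8] -> [8, 18]
  Merge [-2] + [8, 18] -> [-2, 8, 18]
  Merge [5, 9, 20] + [-2, 8, 18] -> [-2, 5, 8, 9, 18, 20]


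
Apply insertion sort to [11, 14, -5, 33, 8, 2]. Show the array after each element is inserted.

First element 11 is already 'sorted'
Insert 14: shifted 0 elements -> [11, 14, -5, 33, 8, 2]
Insert -5: shifted 2 elements -> [-5, 11, 14, 33, 8, 2]
Insert 33: shifted 0 elements -> [-5, 11, 14, 33, 8, 2]
Insert 8: shifted 3 elements -> [-5, 8, 11, 14, 33, 2]
Insert 2: shifted 4 elements -> [-5, 2, 8, 11, 14, 33]


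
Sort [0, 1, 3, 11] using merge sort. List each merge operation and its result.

Divide and conquer:
  Merge [0] + [1] -> [0, 1]
  Merge [3] + [11] -> [3, 11]
  Merge [0, 1] + [3, 11] -> [0, 1, 3, 11]


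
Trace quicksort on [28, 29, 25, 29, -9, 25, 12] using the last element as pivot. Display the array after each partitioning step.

Partition 1: pivot=12 at index 1 -> [-9, 12, 25, 29, 28, 25, 29]
Partition 2: pivot=29 at index 6 -> [-9, 12, 25, 29, 28, 25, 29]
Partition 3: pivot=25 at index 3 -> [-9, 12, 25, 25, 28, 29, 29]
Partition 4: pivot=29 at index 5 -> [-9, 12, 25, 25, 28, 29, 29]


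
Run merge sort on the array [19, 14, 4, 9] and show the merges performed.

Divide and conquer:
  Merge [19] + [14] -> [14, 19]
  Merge [4] + [9] -> [4, 9]
  Merge [14, 19] + [4, 9] -> [4, 9, 14, 19]


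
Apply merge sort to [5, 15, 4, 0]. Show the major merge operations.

Divide and conquer:
  Merge [5] + [15] -> [5, 15]
  Merge [4] + [0] -> [0, 4]
  Merge [5, 15] + [0, 4] -> [0, 4, 5, 15]


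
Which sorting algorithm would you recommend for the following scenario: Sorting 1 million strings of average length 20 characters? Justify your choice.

Best choice: MSD radix sort or Mergesort
Reason: MSD radix sort is a non-comparison sort that buckets the strings by successive character positions, running in time proportional to the total number of characters examined rather than O(n log n) string comparisons; mergesort is a stable O(n log n)-comparison alternative that works for arbitrary variable-length keys


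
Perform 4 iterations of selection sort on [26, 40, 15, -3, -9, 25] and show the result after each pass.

Pass 1: Select minimum -9 at index 4, swap -> [-9, 40, 15, -3, 26, 25]
Pass 2: Select minimum -3 at index 3, swap -> [-9, -3, 15, 40, 26, 25]
Pass 3: Select minimum 15 at index 2, swap -> [-9, -3, 15, 40, 26, 25]
Pass 4: Select minimum 25 at index 5, swap -> [-9, -3, 15, 25, 26, 40]


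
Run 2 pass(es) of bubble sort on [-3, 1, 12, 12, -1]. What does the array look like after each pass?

After pass 1: [-3, 1, 12, -1, 12] (1 swaps)
After pass 2: [-3, 1, -1, 12, 12] (1 swaps)
Total swaps: 2


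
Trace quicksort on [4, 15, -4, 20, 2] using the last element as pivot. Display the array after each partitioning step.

Partition 1: pivot=2 at index 1 -> [-4, 2, 4, 20, 15]
Partition 2: pivot=15 at index 3 -> [-4, 2, 4, 15, 20]


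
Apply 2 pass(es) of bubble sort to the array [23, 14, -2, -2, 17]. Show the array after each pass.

After pass 1: [14, -2, -2, 17, 23] (4 swaps)
After pass 2: [-2, -2, 14, 17, 23] (2 swaps)
Total swaps: 6


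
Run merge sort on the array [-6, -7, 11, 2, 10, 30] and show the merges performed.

Divide and conquer:
  Merge [-7] + [11] -> [-7, 11]
  Merge [-6] + [-7, 11] -> [-7, -6, 11]
  Merge [10] + [30] -> [10, 30]
  Merge [2] + [10, 30] -> [2, 10, 30]
  Merge [-7, -6, 11] + [2, 10, 30] -> [-7, -6, 2, 10, 11, 30]


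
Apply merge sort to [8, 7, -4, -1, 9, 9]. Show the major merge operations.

Divide and conquer:
  Merge [7] + [-4] -> [-4, 7]
  Merge [8] + [-4, 7] -> [-4, 7, 8]
  Merge [9] + [9] -> [9, 9]
  Merge [-1] + [9, 9] -> [-1, 9, 9]
  Merge [-4, 7, 8] + [-1, 9, 9] -> [-4, -1, 7, 8, 9, 9]


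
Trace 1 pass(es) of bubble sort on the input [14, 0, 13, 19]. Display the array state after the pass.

After pass 1: [0, 13, 14, 19] (2 swaps)
Total swaps: 2


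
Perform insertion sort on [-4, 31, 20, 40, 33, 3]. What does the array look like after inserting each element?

First element -4 is already 'sorted'
Insert 31: shifted 0 elements -> [-4, 31, 20, 40, 33, 3]
Insert 20: shifted 1 elements -> [-4, 20, 31, 40, 33, 3]
Insert 40: shifted 0 elements -> [-4, 20, 31, 40, 33, 3]
Insert 33: shifted 1 elements -> [-4, 20, 31, 33, 40, 3]
Insert 3: shifted 4 elements -> [-4, 3, 20, 31, 33, 40]


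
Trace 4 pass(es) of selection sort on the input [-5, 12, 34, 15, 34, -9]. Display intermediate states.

Pass 1: Select minimum -9 at index 5, swap -> [-9, 12, 34, 15, 34, -5]
Pass 2: Select minimum -5 at index 5, swap -> [-9, -5, 34, 15, 34, 12]
Pass 3: Select minimum 12 at index 5, swap -> [-9, -5, 12, 15, 34, 34]
Pass 4: Select minimum 15 at index 3, swap -> [-9, -5, 12, 15, 34, 34]


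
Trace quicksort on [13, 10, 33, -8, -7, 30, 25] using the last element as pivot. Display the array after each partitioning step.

Partition 1: pivot=25 at index 4 -> [13, 10, -8, -7, 25, 30, 33]
Partition 2: pivot=-7 at index 1 -> [-8, -7, 13, 10, 25, 30, 33]
Partition 3: pivot=10 at index 2 -> [-8, -7, 10, 13, 25, 30, 33]
Partition 4: pivot=33 at index 6 -> [-8, -7, 10, 13, 25, 30, 33]


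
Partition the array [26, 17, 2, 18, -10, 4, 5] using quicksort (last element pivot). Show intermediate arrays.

Partition 1: pivot=5 at index 3 -> [2, -10, 4, 5, 17, 26, 18]
Partition 2: pivot=4 at index 2 -> [2, -10, 4, 5, 17, 26, 18]
Partition 3: pivot=-10 at index 0 -> [-10, 2, 4, 5, 17, 26, 18]
Partition 4: pivot=18 at index 5 -> [-10, 2, 4, 5, 17, 18, 26]


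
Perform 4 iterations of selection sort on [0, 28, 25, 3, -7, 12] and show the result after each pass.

Pass 1: Select minimum -7 at index 4, swap -> [-7, 28, 25, 3, 0, 12]
Pass 2: Select minimum 0 at index 4, swap -> [-7, 0, 25, 3, 28, 12]
Pass 3: Select minimum 3 at index 3, swap -> [-7, 0, 3, 25, 28, 12]
Pass 4: Select minimum 12 at index 5, swap -> [-7, 0, 3, 12, 28, 25]


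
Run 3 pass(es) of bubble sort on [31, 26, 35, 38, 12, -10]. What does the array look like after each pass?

After pass 1: [26, 31, 35, 12, -10, 38] (3 swaps)
After pass 2: [26, 31, 12, -10, 35, 38] (2 swaps)
After pass 3: [26, 12, -10, 31, 35, 38] (2 swaps)
Total swaps: 7


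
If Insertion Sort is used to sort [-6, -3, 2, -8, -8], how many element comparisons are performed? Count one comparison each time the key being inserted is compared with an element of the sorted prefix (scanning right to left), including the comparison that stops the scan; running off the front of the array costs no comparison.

Insert -3: -6 <= -3 (stop) = 1 comparison(s) -> [-6, -3, 2, -8, -8]
Insert 2: -3 <= 2 (stop) = 1 comparison(s) -> [-6, -3, 2, -8, -8]
Insert -8: 2 > -8 (shift), -3 > -8 (shift), -6 > -8 (shift), reached front = 3 comparison(s) -> [-8, -6, -3, 2, -8]
Insert -8: 2 > -8 (shift), -3 > -8 (shift), -6 > -8 (shift), -8 <= -8 (stop) = 4 comparison(s) -> [-8, -8, -6, -3, 2]
Total comparisons: 1 + 1 + 3 + 4 = 9


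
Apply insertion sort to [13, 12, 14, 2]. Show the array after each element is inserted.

First element 13 is already 'sorted'
Insert 12: shifted 1 elements -> [12, 13, 14, 2]
Insert 14: shifted 0 elements -> [12, 13, 14, 2]
Insert 2: shifted 3 elements -> [2, 12, 13, 14]


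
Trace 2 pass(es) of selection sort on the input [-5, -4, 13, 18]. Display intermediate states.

Pass 1: Select minimum -5 at index 0, swap -> [-5, -4, 13, 18]
Pass 2: Select minimum -4 at index 1, swap -> [-5, -4, 13, 18]


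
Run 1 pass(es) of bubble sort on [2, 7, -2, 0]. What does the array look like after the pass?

After pass 1: [2, -2, 0, 7] (2 swaps)
Total swaps: 2


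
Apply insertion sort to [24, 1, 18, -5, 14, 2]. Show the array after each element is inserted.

First element 24 is already 'sorted'
Insert 1: shifted 1 elements -> [1, 24, 18, -5, 14, 2]
Insert 18: shifted 1 elements -> [1, 18, 24, -5, 14, 2]
Insert -5: shifted 3 elements -> [-5, 1, 18, 24, 14, 2]
Insert 14: shifted 2 elements -> [-5, 1, 14, 18, 24, 2]
Insert 2: shifted 3 elements -> [-5, 1, 2, 14, 18, 24]


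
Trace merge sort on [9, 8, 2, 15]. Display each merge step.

Divide and conquer:
  Merge [9] + [8] -> [8, 9]
  Merge [2] + [15] -> [2, 15]
  Merge [8, 9] + [2, 15] -> [2, 8, 9, 15]


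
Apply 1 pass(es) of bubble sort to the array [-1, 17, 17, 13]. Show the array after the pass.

After pass 1: [-1, 17, 13, 17] (1 swaps)
Total swaps: 1


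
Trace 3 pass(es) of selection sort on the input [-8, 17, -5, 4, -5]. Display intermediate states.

Pass 1: Select minimum -8 at index 0, swap -> [-8, 17, -5, 4, -5]
Pass 2: Select minimum -5 at index 2, swap -> [-8, -5, 17, 4, -5]
Pass 3: Select minimum -5 at index 4, swap -> [-8, -5, -5, 4, 17]


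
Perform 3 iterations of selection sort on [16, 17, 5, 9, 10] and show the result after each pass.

Pass 1: Select minimum 5 at index 2, swap -> [5, 17, 16, 9, 10]
Pass 2: Select minimum 9 at index 3, swap -> [5, 9, 16, 17, 10]
Pass 3: Select minimum 10 at index 4, swap -> [5, 9, 10, 17, 16]


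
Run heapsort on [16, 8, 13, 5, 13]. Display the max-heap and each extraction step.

Build heap: [16, 13, 13, 5, 8]
Extract 16: [13, 8, 13, 5, 16]
Extract 13: [13, 8, 5, 13, 16]
Extract 13: [8, 5, 13, 13, 16]
Extract 8: [5, 8, 13, 13, 16]


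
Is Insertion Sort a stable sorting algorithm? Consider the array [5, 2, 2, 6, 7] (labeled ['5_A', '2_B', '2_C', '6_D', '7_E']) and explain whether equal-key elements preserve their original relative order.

Trace Insertion Sort on the labeled array (the key is the number; the letter only tracks identity):
  Insert 2_B at index 0: [2_B, 5_A, 2_C, 6_D, 7_E]
  Insert 2_C at index 1: [2_B, 2_C, 5_A, 6_D, 7_E]
  Insert 6_D at index 3: [2_B, 2_C, 5_A, 6_D, 7_E]
  Insert 7_E at index 4: [2_B, 2_C, 5_A, 6_D, 7_E]
Final order: [2_B, 2_C, 5_A, 6_D, 7_E]
Equal keys:
  value 2: originally 2_B, 2_C; after sorting 2_B, 2_C -> order preserved
All equal keys kept their original relative order. Insertion Sort is stable: elements are shifted only while they are strictly greater than the key, so a key is inserted after any equal elements already placed.
Answer: Stable
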